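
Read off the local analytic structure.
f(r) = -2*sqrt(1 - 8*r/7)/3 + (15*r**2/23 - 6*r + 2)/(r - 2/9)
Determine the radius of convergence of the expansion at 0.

Denominator factor (r - 2/9): pole of order 1 at 2/9, modulus 2/9.
Branch term (-2/3)*sqrt(1 - r/(7/8)): its argument vanishes at r = 7/8, a square-root branch point, modulus 7/8.
The radius of convergence is the smallest modulus among the singular points: 2/9.

The radius of convergence is 2/9.


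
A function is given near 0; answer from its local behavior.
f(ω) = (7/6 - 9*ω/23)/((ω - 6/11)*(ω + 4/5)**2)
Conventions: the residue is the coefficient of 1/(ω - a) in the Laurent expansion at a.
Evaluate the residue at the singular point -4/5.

The residue is -397925/755688.

At the order-2 pole -4/5 set g(ω) = (ω - (-4/5))^2*f(ω) = (7/6 - 9*ω/23)/(ω - 6/11).
Order-2 pole: residue = g'(a); g'(-4/5) = -397925/755688, so the residue is -397925/755688.


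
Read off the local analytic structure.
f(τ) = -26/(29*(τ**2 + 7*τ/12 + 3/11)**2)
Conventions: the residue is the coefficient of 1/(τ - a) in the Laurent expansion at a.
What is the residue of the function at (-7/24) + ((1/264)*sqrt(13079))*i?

The residue is ((988416/40997909)*sqrt(13079))*i.

The factor τ**2 + 7*τ/12 + 3/11 splits as (τ - a)(τ - a') with a = (-7/24) + ((1/264)*sqrt(13079))*i, a' = (-7/24) - ((1/264)*sqrt(13079))*i. At the order-2 pole a set g(τ) = (τ - a)^2*f(τ) = [-26/29] / (τ - a')^2.
Order-2 pole: residue = g'(a); g'((-7/24) + ((1/264)*sqrt(13079))*i) = ((988416/40997909)*sqrt(13079))*i, so the residue is ((988416/40997909)*sqrt(13079))*i.


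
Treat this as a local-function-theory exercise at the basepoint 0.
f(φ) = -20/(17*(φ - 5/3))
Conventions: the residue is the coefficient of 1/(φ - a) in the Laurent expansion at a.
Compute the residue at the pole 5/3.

The residue is -20/17.

At the order-1 pole 5/3 set g(φ) = (φ - (5/3))*f(φ) = -20/17.
Simple pole: residue = g(a) at a = 5/3, which is -20/17.


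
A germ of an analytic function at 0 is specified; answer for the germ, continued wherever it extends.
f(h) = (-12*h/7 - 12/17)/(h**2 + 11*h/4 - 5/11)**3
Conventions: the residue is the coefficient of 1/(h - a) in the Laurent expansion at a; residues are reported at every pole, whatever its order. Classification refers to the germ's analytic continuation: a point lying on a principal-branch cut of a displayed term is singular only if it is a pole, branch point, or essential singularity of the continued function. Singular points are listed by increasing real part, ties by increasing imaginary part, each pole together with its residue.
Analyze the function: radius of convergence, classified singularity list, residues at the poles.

Denominator factor (h**2 + 11*h/4 - 5/11)^3: discriminant 1651/176, real irrational roots -11/8 + (1/88)*sqrt(18161) and -11/8 - (1/88)*sqrt(18161); poles of order 3, moduli -11/8 + (1/88)*sqrt(18161) and 11/8 + (1/88)*sqrt(18161).
The radius of convergence is the smallest modulus among the singular points: -11/8 + (1/88)*sqrt(18161).
The factor h**2 + 11*h/4 - 5/11 splits as (h - a)(h - a') with a = -11/8 - (1/88)*sqrt(18161), a' = -11/8 + (1/88)*sqrt(18161). At the order-3 pole a set g(h) = (h - a)^3*f(h) = [-12*h/7 - 12/17] / (h - a')^3.
Order-3 pole: residue = g''(a)/2; g''(-11/8 - (1/88)*sqrt(18161)) = -(292165632/535535396669)*sqrt(18161), so the residue is -(146082816/535535396669)*sqrt(18161).
The factor h**2 + 11*h/4 - 5/11 splits as (h - a)(h - a') with a = -11/8 + (1/88)*sqrt(18161), a' = -11/8 - (1/88)*sqrt(18161). At the order-3 pole a set g(h) = (h - a)^3*f(h) = [-12*h/7 - 12/17] / (h - a')^3.
Order-3 pole: residue = g''(a)/2; g''(-11/8 + (1/88)*sqrt(18161)) = (292165632/535535396669)*sqrt(18161), so the residue is (146082816/535535396669)*sqrt(18161).
List the singular points by increasing real part (a conjugate pair: the negative imaginary part first).

Radius of convergence at 0: -11/8 + (1/88)*sqrt(18161).
At -11/8 - (1/88)*sqrt(18161): a pole of order 3; residue -(146082816/535535396669)*sqrt(18161).
At -11/8 + (1/88)*sqrt(18161): a pole of order 3; residue (146082816/535535396669)*sqrt(18161).


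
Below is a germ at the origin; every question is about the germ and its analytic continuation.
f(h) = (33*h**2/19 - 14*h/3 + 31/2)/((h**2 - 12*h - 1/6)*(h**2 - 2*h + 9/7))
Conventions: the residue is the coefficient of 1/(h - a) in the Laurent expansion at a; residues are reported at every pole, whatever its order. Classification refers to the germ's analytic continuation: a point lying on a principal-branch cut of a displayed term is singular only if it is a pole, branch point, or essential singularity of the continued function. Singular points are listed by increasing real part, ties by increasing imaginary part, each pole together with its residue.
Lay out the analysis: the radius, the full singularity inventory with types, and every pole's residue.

Radius of convergence at 0: -6 + (1/6)*sqrt(1302).
At 6 - (1/6)*sqrt(1302): a pole of order 1; residue -2252306/5353459 - (2595812/165957229)*sqrt(1302).
At (1) - ((1/7)*sqrt(14))*i: a pole of order 1; residue (2252306/5353459) - ((237905/1127044)*sqrt(14))*i.
At (1) + ((1/7)*sqrt(14))*i: a pole of order 1; residue (2252306/5353459) + ((237905/1127044)*sqrt(14))*i.
At 6 + (1/6)*sqrt(1302): a pole of order 1; residue -2252306/5353459 + (2595812/165957229)*sqrt(1302).

Denominator factor (h**2 - 2*h + 9/7): discriminant -8/7, complex-conjugate roots (1) + ((1/7)*sqrt(14))*i and (1) - ((1/7)*sqrt(14))*i; poles of order 1, moduli (3/7)*sqrt(7) and (3/7)*sqrt(7).
Denominator factor (h**2 - 12*h - 1/6): discriminant 434/3, real irrational roots 6 + (1/6)*sqrt(1302) and 6 - (1/6)*sqrt(1302); poles of order 1, moduli 6 + (1/6)*sqrt(1302) and -6 + (1/6)*sqrt(1302).
The radius of convergence is the smallest modulus among the singular points: -6 + (1/6)*sqrt(1302).
The factor h**2 - 12*h - 1/6 splits as (h - a)(h - a') with a = 6 - (1/6)*sqrt(1302), a' = 6 + (1/6)*sqrt(1302). At the order-1 pole a set g(h) = (h - a)*f(h) = [(33*h**2/19 - 14*h/3 + 31/2)/(h**2 - 2*h + 9/7)] / (h - a').
Simple pole: residue = g(a) at a = 6 - (1/6)*sqrt(1302), which is -2252306/5353459 - (2595812/165957229)*sqrt(1302).
The factor h**2 - 2*h + 9/7 splits as (h - a)(h - a') with a = (1) - ((1/7)*sqrt(14))*i, a' = (1) + ((1/7)*sqrt(14))*i. At the order-1 pole a set g(h) = (h - a)*f(h) = [(33*h**2/19 - 14*h/3 + 31/2)/(h**2 - 12*h - 1/6)] / (h - a').
Simple pole: residue = g(a) at a = (1) - ((1/7)*sqrt(14))*i, which is (2252306/5353459) - ((237905/1127044)*sqrt(14))*i.
The factor h**2 - 2*h + 9/7 splits as (h - a)(h - a') with a = (1) + ((1/7)*sqrt(14))*i, a' = (1) - ((1/7)*sqrt(14))*i. At the order-1 pole a set g(h) = (h - a)*f(h) = [(33*h**2/19 - 14*h/3 + 31/2)/(h**2 - 12*h - 1/6)] / (h - a').
Simple pole: residue = g(a) at a = (1) + ((1/7)*sqrt(14))*i, which is (2252306/5353459) + ((237905/1127044)*sqrt(14))*i.
The factor h**2 - 12*h - 1/6 splits as (h - a)(h - a') with a = 6 + (1/6)*sqrt(1302), a' = 6 - (1/6)*sqrt(1302). At the order-1 pole a set g(h) = (h - a)*f(h) = [(33*h**2/19 - 14*h/3 + 31/2)/(h**2 - 2*h + 9/7)] / (h - a').
Simple pole: residue = g(a) at a = 6 + (1/6)*sqrt(1302), which is -2252306/5353459 + (2595812/165957229)*sqrt(1302).
List the singular points by increasing real part (a conjugate pair: the negative imaginary part first).


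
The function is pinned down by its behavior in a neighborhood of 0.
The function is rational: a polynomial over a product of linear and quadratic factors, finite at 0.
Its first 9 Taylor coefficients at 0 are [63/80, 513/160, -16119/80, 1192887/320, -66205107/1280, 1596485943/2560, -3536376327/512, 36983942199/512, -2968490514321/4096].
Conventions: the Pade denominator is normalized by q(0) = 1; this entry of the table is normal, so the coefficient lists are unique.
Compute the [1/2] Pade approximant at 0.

The Pade approximant has numerator coefficients [63/80, 18891279/949280]; denominator coefficients [1, 125775/5933, 2011833/11866].

Taylor coefficients needed (read off): a_0 = 63/80, a_1 = 513/160, a_2 = -16119/80, a_3 = 1192887/320.
Write the denominator as Q(d) = 1 + q1*d + q2*d^2. Requiring Q*f - P = O(d^4) with deg P <= 1 kills the coefficients of d^2..d^3 in Q*f:
  d^2: a_2 + q1*a_1 + q2*a_0 = 0, i.e. -16119/80 + (513/160)*q1 + (63/80)*q2 = 0.
  d^3: a_3 + q1*a_2 + q2*a_1 = 0, i.e. 1192887/320 + (-16119/80)*q1 + (513/160)*q2 = 0.
Solving this linear system: q1 = 125775/5933, q2 = 2011833/11866.
The numerator is Q*f truncated at degree 1: P0 = a_0 = 63/80; P1 = a_1 + q1*a_0 = 18891279/949280.


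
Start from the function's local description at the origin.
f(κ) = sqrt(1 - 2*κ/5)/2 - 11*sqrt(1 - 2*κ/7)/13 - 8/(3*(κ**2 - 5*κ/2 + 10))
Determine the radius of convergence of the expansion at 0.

The radius of convergence is 5/2.

Denominator factor (κ**2 - 5*κ/2 + 10): discriminant -135/4, complex-conjugate roots (5/4) + ((3/4)*sqrt(15))*i and (5/4) - ((3/4)*sqrt(15))*i; poles of order 1, moduli sqrt(10) and sqrt(10).
Branch term (-11/13)*sqrt(1 - κ/(7/2)): its argument vanishes at κ = 7/2, a square-root branch point, modulus 7/2.
Branch term (1/2)*sqrt(1 - κ/(5/2)): its argument vanishes at κ = 5/2, a square-root branch point, modulus 5/2.
The radius of convergence is the smallest modulus among the singular points: 5/2.


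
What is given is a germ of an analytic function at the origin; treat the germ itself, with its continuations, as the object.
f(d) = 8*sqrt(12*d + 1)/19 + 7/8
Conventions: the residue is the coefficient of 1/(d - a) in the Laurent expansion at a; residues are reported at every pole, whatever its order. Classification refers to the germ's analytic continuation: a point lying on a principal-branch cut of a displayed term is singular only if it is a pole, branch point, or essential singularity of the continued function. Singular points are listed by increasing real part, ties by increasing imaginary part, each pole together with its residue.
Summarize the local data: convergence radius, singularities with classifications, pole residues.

Radius of convergence at 0: 1/12.
At -1/12: an algebraic (square-root) branch point.

Branch term (8/19)*sqrt(1 - d/(-1/12)): its argument vanishes at d = -1/12, a square-root branch point, modulus 1/12.
The radius of convergence is the smallest modulus among the singular points: 1/12.


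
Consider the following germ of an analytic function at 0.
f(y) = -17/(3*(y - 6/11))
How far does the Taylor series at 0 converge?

The radius of convergence is 6/11.

Denominator factor (y - 6/11): pole of order 1 at 6/11, modulus 6/11.
The radius of convergence is the smallest modulus among the singular points: 6/11.


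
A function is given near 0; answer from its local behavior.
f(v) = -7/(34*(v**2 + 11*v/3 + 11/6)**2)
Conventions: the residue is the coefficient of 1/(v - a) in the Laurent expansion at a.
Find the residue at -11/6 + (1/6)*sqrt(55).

The factor v**2 + 11*v/3 + 11/6 splits as (v - a)(v - a') with a = -11/6 + (1/6)*sqrt(55), a' = -11/6 - (1/6)*sqrt(55). At the order-2 pole a set g(v) = (v - a)^2*f(v) = [-7/34] / (v - a')^2.
Order-2 pole: residue = g'(a); g'(-11/6 + (1/6)*sqrt(55)) = (189/51425)*sqrt(55), so the residue is (189/51425)*sqrt(55).

The residue is (189/51425)*sqrt(55).


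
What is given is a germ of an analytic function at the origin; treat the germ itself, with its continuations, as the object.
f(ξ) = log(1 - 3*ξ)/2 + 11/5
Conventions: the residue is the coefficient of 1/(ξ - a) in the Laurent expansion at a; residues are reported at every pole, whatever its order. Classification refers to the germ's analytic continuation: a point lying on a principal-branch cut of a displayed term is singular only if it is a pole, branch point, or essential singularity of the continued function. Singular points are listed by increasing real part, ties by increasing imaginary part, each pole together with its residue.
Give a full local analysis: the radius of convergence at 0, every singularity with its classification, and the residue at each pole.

Radius of convergence at 0: 1/3.
At 1/3: a logarithmic branch point.

Branch term (1/2)*log(1 - ξ/(1/3)): its argument vanishes at ξ = 1/3, a logarithmic branch point, modulus 1/3.
The radius of convergence is the smallest modulus among the singular points: 1/3.


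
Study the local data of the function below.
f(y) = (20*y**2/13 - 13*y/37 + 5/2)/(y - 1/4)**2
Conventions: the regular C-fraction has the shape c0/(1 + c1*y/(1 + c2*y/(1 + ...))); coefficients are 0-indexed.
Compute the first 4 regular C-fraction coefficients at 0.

Taylor coefficients (expand at 0): a_0 = 40, a_1 = 11632/37, a_2 = 913728/481, a_3 = 4890368/481.
c0 = a_0 = 40. Peel one level at a time: if S = 1 + c*y/S' with S'(0) = 1, then c is the y-coefficient of S and S' = c*y/(S - 1).
S_1 = c0/f = 1 + (-1454/185)*y + (6353548/444925)*y^2 + ...; c1 = -1454/185.
S_2 = c1*y/(S_1 - 1) = 1 + (3176774/1748435)*y + (372644416/89321401)*y^2 + ...; c2 = 3176774/1748435.
S_3 = c2*y/(S_2 - 1) = 1 + (-34469608480/15011845537)*y + ...; c3 = -34469608480/15011845537.

The regular C-fraction coefficients are [40, -1454/185, 3176774/1748435, -34469608480/15011845537].


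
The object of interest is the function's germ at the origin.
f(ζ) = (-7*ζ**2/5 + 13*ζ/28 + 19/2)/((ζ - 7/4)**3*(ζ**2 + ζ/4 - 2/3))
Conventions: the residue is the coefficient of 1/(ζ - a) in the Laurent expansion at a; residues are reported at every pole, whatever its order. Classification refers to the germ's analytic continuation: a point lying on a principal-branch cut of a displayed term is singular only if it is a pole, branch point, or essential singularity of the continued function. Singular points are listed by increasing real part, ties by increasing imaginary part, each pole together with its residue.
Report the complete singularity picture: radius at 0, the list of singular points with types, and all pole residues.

Denominator factor (ζ - 7/4)^3: pole of order 3 at 7/4, modulus 7/4.
Denominator factor (ζ**2 + ζ/4 - 2/3): discriminant 131/48, real irrational roots -1/8 + (1/24)*sqrt(393) and -1/8 - (1/24)*sqrt(393); poles of order 1, moduli -1/8 + (1/24)*sqrt(393) and 1/8 + (1/24)*sqrt(393).
The radius of convergence is the smallest modulus among the singular points: -1/8 + (1/24)*sqrt(393).
The factor ζ**2 + ζ/4 - 2/3 splits as (ζ - a)(ζ - a') with a = -1/8 - (1/24)*sqrt(393), a' = -1/8 + (1/24)*sqrt(393). At the order-1 pole a set g(ζ) = (ζ - a)*f(ζ) = [(-7*ζ**2/5 + 13*ζ/28 + 19/2)/(ζ - 7/4)**3] / (ζ - a').
Simple pole: residue = g(a) at a = -1/8 - (1/24)*sqrt(393), which is -12524961/5502560 + (91469727/720835360)*sqrt(393).
The factor ζ**2 + ζ/4 - 2/3 splits as (ζ - a)(ζ - a') with a = -1/8 + (1/24)*sqrt(393), a' = -1/8 - (1/24)*sqrt(393). At the order-1 pole a set g(ζ) = (ζ - a)*f(ζ) = [(-7*ζ**2/5 + 13*ζ/28 + 19/2)/(ζ - 7/4)**3] / (ζ - a').
Simple pole: residue = g(a) at a = -1/8 + (1/24)*sqrt(393), which is -12524961/5502560 - (91469727/720835360)*sqrt(393).
At the order-3 pole 7/4 set g(ζ) = (ζ - (7/4))^3*f(ζ) = (-7*ζ**2/5 + 13*ζ/28 + 19/2)/(ζ**2 + ζ/4 - 2/3).
Order-3 pole: residue = g''(a)/2; g''(7/4) = 12524961/1375640, so the residue is 12524961/2751280.
List the singular points by increasing real part (a conjugate pair: the negative imaginary part first).

Radius of convergence at 0: -1/8 + (1/24)*sqrt(393).
At -1/8 - (1/24)*sqrt(393): a pole of order 1; residue -12524961/5502560 + (91469727/720835360)*sqrt(393).
At -1/8 + (1/24)*sqrt(393): a pole of order 1; residue -12524961/5502560 - (91469727/720835360)*sqrt(393).
At 7/4: a pole of order 3; residue 12524961/2751280.


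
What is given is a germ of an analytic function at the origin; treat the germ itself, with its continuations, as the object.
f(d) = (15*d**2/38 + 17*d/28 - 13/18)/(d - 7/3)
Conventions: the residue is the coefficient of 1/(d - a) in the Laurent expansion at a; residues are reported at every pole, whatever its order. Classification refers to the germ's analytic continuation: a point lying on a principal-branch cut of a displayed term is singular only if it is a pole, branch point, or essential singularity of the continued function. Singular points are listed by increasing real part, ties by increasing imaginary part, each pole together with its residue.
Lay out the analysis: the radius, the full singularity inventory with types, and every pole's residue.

Denominator factor (d - 7/3): pole of order 1 at 7/3, modulus 7/3.
The radius of convergence is the smallest modulus among the singular points: 7/3.
At the order-1 pole 7/3 set g(d) = (d - (7/3))*f(d) = 15*d**2/38 + 17*d/28 - 13/18.
Simple pole: residue = g(a) at a = 7/3, which is 1945/684.

Radius of convergence at 0: 7/3.
At 7/3: a pole of order 1; residue 1945/684.


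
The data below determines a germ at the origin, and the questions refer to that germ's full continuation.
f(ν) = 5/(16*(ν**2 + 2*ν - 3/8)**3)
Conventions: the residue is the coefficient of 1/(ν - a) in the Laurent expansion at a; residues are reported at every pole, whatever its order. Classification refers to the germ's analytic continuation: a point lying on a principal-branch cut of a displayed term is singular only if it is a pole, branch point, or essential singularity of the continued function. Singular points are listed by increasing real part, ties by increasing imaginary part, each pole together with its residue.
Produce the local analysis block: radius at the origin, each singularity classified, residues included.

Denominator factor (ν**2 + 2*ν - 3/8)^3: discriminant 11/2, real irrational roots -1 + (1/4)*sqrt(22) and -1 - (1/4)*sqrt(22); poles of order 3, moduli -1 + (1/4)*sqrt(22) and 1 + (1/4)*sqrt(22).
The radius of convergence is the smallest modulus among the singular points: -1 + (1/4)*sqrt(22).
The factor ν**2 + 2*ν - 3/8 splits as (ν - a)(ν - a') with a = -1 - (1/4)*sqrt(22), a' = -1 + (1/4)*sqrt(22). At the order-3 pole a set g(ν) = (ν - a)^3*f(ν) = [5/16] / (ν - a')^3.
Order-3 pole: residue = g''(a)/2; g''(-1 - (1/4)*sqrt(22)) = -(15/1331)*sqrt(22), so the residue is -(15/2662)*sqrt(22).
The factor ν**2 + 2*ν - 3/8 splits as (ν - a)(ν - a') with a = -1 + (1/4)*sqrt(22), a' = -1 - (1/4)*sqrt(22). At the order-3 pole a set g(ν) = (ν - a)^3*f(ν) = [5/16] / (ν - a')^3.
Order-3 pole: residue = g''(a)/2; g''(-1 + (1/4)*sqrt(22)) = (15/1331)*sqrt(22), so the residue is (15/2662)*sqrt(22).
List the singular points by increasing real part (a conjugate pair: the negative imaginary part first).

Radius of convergence at 0: -1 + (1/4)*sqrt(22).
At -1 - (1/4)*sqrt(22): a pole of order 3; residue -(15/2662)*sqrt(22).
At -1 + (1/4)*sqrt(22): a pole of order 3; residue (15/2662)*sqrt(22).


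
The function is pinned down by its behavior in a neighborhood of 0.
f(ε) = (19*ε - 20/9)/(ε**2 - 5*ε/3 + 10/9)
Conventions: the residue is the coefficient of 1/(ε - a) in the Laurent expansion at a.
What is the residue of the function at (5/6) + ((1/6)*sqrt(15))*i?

The factor ε**2 - 5*ε/3 + 10/9 splits as (ε - a)(ε - a') with a = (5/6) + ((1/6)*sqrt(15))*i, a' = (5/6) - ((1/6)*sqrt(15))*i. At the order-1 pole a set g(ε) = (ε - a)*f(ε) = [19*ε - 20/9] / (ε - a').
Simple pole: residue = g(a) at a = (5/6) + ((1/6)*sqrt(15))*i, which is (19/2) - ((49/18)*sqrt(15))*i.

The residue is (19/2) - ((49/18)*sqrt(15))*i.


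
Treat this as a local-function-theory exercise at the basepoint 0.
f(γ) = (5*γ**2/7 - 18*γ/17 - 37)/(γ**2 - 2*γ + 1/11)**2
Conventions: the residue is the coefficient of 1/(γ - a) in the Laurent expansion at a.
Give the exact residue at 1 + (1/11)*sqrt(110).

The residue is (24867/23800)*sqrt(110).

The factor γ**2 - 2*γ + 1/11 splits as (γ - a)(γ - a') with a = 1 + (1/11)*sqrt(110), a' = 1 - (1/11)*sqrt(110). At the order-2 pole a set g(γ) = (γ - a)^2*f(γ) = [5*γ**2/7 - 18*γ/17 - 37] / (γ - a')^2.
Order-2 pole: residue = g'(a); g'(1 + (1/11)*sqrt(110)) = (24867/23800)*sqrt(110), so the residue is (24867/23800)*sqrt(110).


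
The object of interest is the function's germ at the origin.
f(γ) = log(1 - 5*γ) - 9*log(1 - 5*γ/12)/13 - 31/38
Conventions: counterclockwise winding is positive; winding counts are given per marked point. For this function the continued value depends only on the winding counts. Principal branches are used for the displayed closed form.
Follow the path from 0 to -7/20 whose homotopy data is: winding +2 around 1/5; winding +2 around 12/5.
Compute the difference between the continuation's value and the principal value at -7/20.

The rational part is single-valued and drops out of the difference; each branch term changes only by its own monodromy.
(1)*log(1 - γ/(1/5)): each positive loop around 1/5 adds 2*pi*i to the log, so winding +2 contributes (1)*(2)*2*pi*i = (4)*pi*i.
(-9/13)*log(1 - γ/(12/5)): each positive loop around 12/5 adds 2*pi*i to the log, so winding +2 contributes (-9/13)*(2)*2*pi*i = -(36/13)*pi*i.
Summing the contributions at γ = -7/20 gives (16/13)*pi*i.

Continued minus principal equals (16/13)*pi*i.


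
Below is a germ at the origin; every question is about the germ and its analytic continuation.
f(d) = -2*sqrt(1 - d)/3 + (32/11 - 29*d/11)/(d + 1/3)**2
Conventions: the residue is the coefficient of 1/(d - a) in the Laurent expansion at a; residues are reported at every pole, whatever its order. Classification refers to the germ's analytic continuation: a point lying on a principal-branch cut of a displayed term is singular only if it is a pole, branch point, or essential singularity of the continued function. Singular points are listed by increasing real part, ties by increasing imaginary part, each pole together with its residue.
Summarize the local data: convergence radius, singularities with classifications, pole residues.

Radius of convergence at 0: 1/3.
At -1/3: a pole of order 2; residue -29/11.
At 1: an algebraic (square-root) branch point.

Denominator factor (d + 1/3)^2: pole of order 2 at -1/3, modulus 1/3.
Branch term (-2/3)*sqrt(1 - d/(1)): its argument vanishes at d = 1, a square-root branch point, modulus 1.
The radius of convergence is the smallest modulus among the singular points: 1/3.
The branch term is analytic at -1/3 and contributes nothing to the residue; only the rational part matters.
At the order-2 pole -1/3 set g(d) = (d - (-1/3))^2*(rational part) = 32/11 - 29*d/11.
Order-2 pole: residue = g'(a); g'(-1/3) = -29/11, so the residue is -29/11.
List the singular points by increasing real part (a conjugate pair: the negative imaginary part first).


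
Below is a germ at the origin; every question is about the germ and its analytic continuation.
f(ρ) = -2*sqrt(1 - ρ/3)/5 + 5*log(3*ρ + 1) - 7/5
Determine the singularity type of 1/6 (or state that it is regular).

The point is a regular point.

There is no denominator, hence no pole anywhere.
Branch term sqrt(1 - ρ/(3)): argument at 1/6 is 17/18, nonzero, so 1/6 is not its branch point (a point on a principal cut is still regular for the continued germ).
Branch term log(1 - ρ/(-1/3)): argument at 1/6 is 3/2, nonzero, so 1/6 is not its branch point (a point on a principal cut is still regular for the continued germ).
So the germ continues analytically to 1/6.


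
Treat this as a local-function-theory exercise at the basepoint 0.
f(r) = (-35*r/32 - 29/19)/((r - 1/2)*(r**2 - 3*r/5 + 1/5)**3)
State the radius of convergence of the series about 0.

The radius of convergence is (1/5)*sqrt(5).

Denominator factor (r**2 - 3*r/5 + 1/5)^3: discriminant -11/25, complex-conjugate roots (3/10) + ((1/10)*sqrt(11))*i and (3/10) - ((1/10)*sqrt(11))*i; poles of order 3, moduli (1/5)*sqrt(5) and (1/5)*sqrt(5).
Denominator factor (r - 1/2): pole of order 1 at 1/2, modulus 1/2.
The radius of convergence is the smallest modulus among the singular points: (1/5)*sqrt(5).


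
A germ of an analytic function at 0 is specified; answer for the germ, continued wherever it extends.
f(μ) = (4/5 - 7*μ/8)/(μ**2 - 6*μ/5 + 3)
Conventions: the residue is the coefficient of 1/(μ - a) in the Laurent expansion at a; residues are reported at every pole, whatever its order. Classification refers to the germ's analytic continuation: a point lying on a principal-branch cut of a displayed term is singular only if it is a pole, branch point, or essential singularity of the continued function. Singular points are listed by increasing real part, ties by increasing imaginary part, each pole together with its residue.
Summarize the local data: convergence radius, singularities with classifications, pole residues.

Radius of convergence at 0: sqrt(3).
At (3/5) - ((1/5)*sqrt(66))*i: a pole of order 1; residue (-7/16) + ((1/96)*sqrt(66))*i.
At (3/5) + ((1/5)*sqrt(66))*i: a pole of order 1; residue (-7/16) - ((1/96)*sqrt(66))*i.

Denominator factor (μ**2 - 6*μ/5 + 3): discriminant -264/25, complex-conjugate roots (3/5) + ((1/5)*sqrt(66))*i and (3/5) - ((1/5)*sqrt(66))*i; poles of order 1, moduli sqrt(3) and sqrt(3).
The radius of convergence is the smallest modulus among the singular points: sqrt(3).
The factor μ**2 - 6*μ/5 + 3 splits as (μ - a)(μ - a') with a = (3/5) - ((1/5)*sqrt(66))*i, a' = (3/5) + ((1/5)*sqrt(66))*i. At the order-1 pole a set g(μ) = (μ - a)*f(μ) = [4/5 - 7*μ/8] / (μ - a').
Simple pole: residue = g(a) at a = (3/5) - ((1/5)*sqrt(66))*i, which is (-7/16) + ((1/96)*sqrt(66))*i.
The factor μ**2 - 6*μ/5 + 3 splits as (μ - a)(μ - a') with a = (3/5) + ((1/5)*sqrt(66))*i, a' = (3/5) - ((1/5)*sqrt(66))*i. At the order-1 pole a set g(μ) = (μ - a)*f(μ) = [4/5 - 7*μ/8] / (μ - a').
Simple pole: residue = g(a) at a = (3/5) + ((1/5)*sqrt(66))*i, which is (-7/16) - ((1/96)*sqrt(66))*i.
List the singular points by increasing real part (a conjugate pair: the negative imaginary part first).


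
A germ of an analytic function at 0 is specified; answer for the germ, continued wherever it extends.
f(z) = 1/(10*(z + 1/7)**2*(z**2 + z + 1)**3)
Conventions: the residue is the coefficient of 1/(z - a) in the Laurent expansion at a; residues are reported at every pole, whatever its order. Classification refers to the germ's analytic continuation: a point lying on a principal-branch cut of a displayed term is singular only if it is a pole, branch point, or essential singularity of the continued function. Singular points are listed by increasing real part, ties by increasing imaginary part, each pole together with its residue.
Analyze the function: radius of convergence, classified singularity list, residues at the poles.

Radius of convergence at 0: 1/7.
At (-1/2) - ((1/2)*sqrt(3))*i: a pole of order 3; residue (2470629/13675204) - ((4473847/123076836)*sqrt(3))*i.
At (-1/2) + ((1/2)*sqrt(3))*i: a pole of order 3; residue (2470629/13675204) + ((4473847/123076836)*sqrt(3))*i.
At -1/7: a pole of order 2; residue -2470629/6837602.

Denominator factor (z**2 + z + 1)^3: discriminant -3, complex-conjugate roots (-1/2) + ((1/2)*sqrt(3))*i and (-1/2) - ((1/2)*sqrt(3))*i; poles of order 3, moduli 1 and 1.
Denominator factor (z + 1/7)^2: pole of order 2 at -1/7, modulus 1/7.
The radius of convergence is the smallest modulus among the singular points: 1/7.
The factor z**2 + z + 1 splits as (z - a)(z - a') with a = (-1/2) - ((1/2)*sqrt(3))*i, a' = (-1/2) + ((1/2)*sqrt(3))*i. At the order-3 pole a set g(z) = (z - a)^3*f(z) = [1/(10*(z + 1/7)**2)] / (z - a')^3.
Order-3 pole: residue = g''(a)/2; g''((-1/2) - ((1/2)*sqrt(3))*i) = (2470629/6837602) - ((4473847/61538418)*sqrt(3))*i, so the residue is (2470629/13675204) - ((4473847/123076836)*sqrt(3))*i.
The factor z**2 + z + 1 splits as (z - a)(z - a') with a = (-1/2) + ((1/2)*sqrt(3))*i, a' = (-1/2) - ((1/2)*sqrt(3))*i. At the order-3 pole a set g(z) = (z - a)^3*f(z) = [1/(10*(z + 1/7)**2)] / (z - a')^3.
Order-3 pole: residue = g''(a)/2; g''((-1/2) + ((1/2)*sqrt(3))*i) = (2470629/6837602) + ((4473847/61538418)*sqrt(3))*i, so the residue is (2470629/13675204) + ((4473847/123076836)*sqrt(3))*i.
At the order-2 pole -1/7 set g(z) = (z - (-1/7))^2*f(z) = 1/(10*(z**2 + z + 1)**3).
Order-2 pole: residue = g'(a); g'(-1/7) = -2470629/6837602, so the residue is -2470629/6837602.
List the singular points by increasing real part (a conjugate pair: the negative imaginary part first).


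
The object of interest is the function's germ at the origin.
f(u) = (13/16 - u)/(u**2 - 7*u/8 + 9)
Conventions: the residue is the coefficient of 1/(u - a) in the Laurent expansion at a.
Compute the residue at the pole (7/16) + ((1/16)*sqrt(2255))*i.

The factor u**2 - 7*u/8 + 9 splits as (u - a)(u - a') with a = (7/16) + ((1/16)*sqrt(2255))*i, a' = (7/16) - ((1/16)*sqrt(2255))*i. At the order-1 pole a set g(u) = (u - a)*f(u) = [13/16 - u] / (u - a').
Simple pole: residue = g(a) at a = (7/16) + ((1/16)*sqrt(2255))*i, which is (-1/2) - ((3/2255)*sqrt(2255))*i.

The residue is (-1/2) - ((3/2255)*sqrt(2255))*i.


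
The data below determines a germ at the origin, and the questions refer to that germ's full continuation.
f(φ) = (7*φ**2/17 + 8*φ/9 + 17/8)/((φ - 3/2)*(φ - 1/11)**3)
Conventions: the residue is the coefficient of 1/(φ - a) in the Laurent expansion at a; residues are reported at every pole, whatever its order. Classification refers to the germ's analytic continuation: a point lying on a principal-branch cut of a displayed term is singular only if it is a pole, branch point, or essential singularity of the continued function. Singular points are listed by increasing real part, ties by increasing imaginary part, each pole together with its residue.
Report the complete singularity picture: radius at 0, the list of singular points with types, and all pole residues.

Denominator factor (φ - 3/2): pole of order 1 at 3/2, modulus 3/2.
Denominator factor (φ - 1/11)^3: pole of order 3 at 1/11, modulus 1/11.
The radius of convergence is the smallest modulus among the singular points: 1/11.
At the order-3 pole 1/11 set g(φ) = (φ - (1/11))^3*f(φ) = (7*φ**2/17 + 8*φ/9 + 17/8)/(φ - 3/2).
Order-3 pole: residue = g''(a)/2; g''(1/11) = -4762318/1519341, so the residue is -2381159/1519341.
At the order-1 pole 3/2 set g(φ) = (φ - (3/2))*f(φ) = (7*φ**2/17 + 8*φ/9 + 17/8)/(φ - 1/11)**3.
Simple pole: residue = g(a) at a = 3/2, which is 2381159/1519341.
List the singular points by increasing real part (a conjugate pair: the negative imaginary part first).

Radius of convergence at 0: 1/11.
At 1/11: a pole of order 3; residue -2381159/1519341.
At 3/2: a pole of order 1; residue 2381159/1519341.


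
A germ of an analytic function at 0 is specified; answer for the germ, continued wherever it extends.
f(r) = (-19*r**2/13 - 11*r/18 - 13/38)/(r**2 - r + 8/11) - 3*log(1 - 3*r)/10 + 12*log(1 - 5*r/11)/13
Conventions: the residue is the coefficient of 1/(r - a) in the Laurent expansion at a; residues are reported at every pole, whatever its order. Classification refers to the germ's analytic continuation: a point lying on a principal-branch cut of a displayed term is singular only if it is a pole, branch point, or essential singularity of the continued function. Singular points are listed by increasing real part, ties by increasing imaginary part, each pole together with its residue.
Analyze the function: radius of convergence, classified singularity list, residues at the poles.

Denominator factor (r**2 - r + 8/11): discriminant -21/11, complex-conjugate roots (1/2) + ((1/22)*sqrt(231))*i and (1/2) - ((1/22)*sqrt(231))*i; poles of order 1, moduli (2/11)*sqrt(22) and (2/11)*sqrt(22).
Branch term (-3/10)*log(1 - r/(1/3)): its argument vanishes at r = 1/3, a logarithmic branch point, modulus 1/3.
Branch term (12/13)*log(1 - r/(11/5)): its argument vanishes at r = 11/5, a logarithmic branch point, modulus 11/5.
The radius of convergence is the smallest modulus among the singular points: 1/3.
The branch terms are analytic at (1/2) - ((1/22)*sqrt(231))*i and contribute nothing to the residue; only the rational part matters.
The factor r**2 - r + 8/11 splits as (r - a)(r - a') with a = (1/2) - ((1/22)*sqrt(231))*i, a' = (1/2) + ((1/22)*sqrt(231))*i. At the order-1 pole a set g(r) = (r - a)*(rational part) = [-19*r**2/13 - 11*r/18 - 13/38] / (r - a').
Simple pole: residue = g(a) at a = (1/2) - ((1/22)*sqrt(231))*i, which is (-485/468) - ((30859/2054052)*sqrt(231))*i.
The branch terms are analytic at (1/2) + ((1/22)*sqrt(231))*i and contribute nothing to the residue; only the rational part matters.
The factor r**2 - r + 8/11 splits as (r - a)(r - a') with a = (1/2) + ((1/22)*sqrt(231))*i, a' = (1/2) - ((1/22)*sqrt(231))*i. At the order-1 pole a set g(r) = (r - a)*(rational part) = [-19*r**2/13 - 11*r/18 - 13/38] / (r - a').
Simple pole: residue = g(a) at a = (1/2) + ((1/22)*sqrt(231))*i, which is (-485/468) + ((30859/2054052)*sqrt(231))*i.
List the singular points by increasing real part (a conjugate pair: the negative imaginary part first).

Radius of convergence at 0: 1/3.
At 1/3: a logarithmic branch point.
At (1/2) - ((1/22)*sqrt(231))*i: a pole of order 1; residue (-485/468) - ((30859/2054052)*sqrt(231))*i.
At (1/2) + ((1/22)*sqrt(231))*i: a pole of order 1; residue (-485/468) + ((30859/2054052)*sqrt(231))*i.
At 11/5: a logarithmic branch point.


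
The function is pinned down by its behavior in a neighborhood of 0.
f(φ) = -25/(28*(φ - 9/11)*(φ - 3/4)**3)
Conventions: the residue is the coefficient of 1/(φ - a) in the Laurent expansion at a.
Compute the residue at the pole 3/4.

The residue is 532400/189.

At the order-3 pole 3/4 set g(φ) = (φ - (3/4))^3*f(φ) = -25/(28*(φ - 9/11)).
Order-3 pole: residue = g''(a)/2; g''(3/4) = 1064800/189, so the residue is 532400/189.


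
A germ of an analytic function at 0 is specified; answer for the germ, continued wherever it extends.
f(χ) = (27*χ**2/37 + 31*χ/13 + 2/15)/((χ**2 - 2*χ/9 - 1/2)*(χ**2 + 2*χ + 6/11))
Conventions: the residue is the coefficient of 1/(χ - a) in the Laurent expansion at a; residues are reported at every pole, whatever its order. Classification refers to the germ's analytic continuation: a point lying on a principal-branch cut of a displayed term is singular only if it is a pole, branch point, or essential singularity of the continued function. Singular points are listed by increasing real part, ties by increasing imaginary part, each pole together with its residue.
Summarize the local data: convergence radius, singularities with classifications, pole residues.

Radius of convergence at 0: 1 - (1/11)*sqrt(55).
At -1 - (1/11)*sqrt(55): a pole of order 1; residue 4888499/5404997 - (7317889/135124925)*sqrt(55).
At 1/9 - (1/18)*sqrt(166): a pole of order 1; residue -4888499/5404997 - (534616313/4486147510)*sqrt(166).
At -1 + (1/11)*sqrt(55): a pole of order 1; residue 4888499/5404997 + (7317889/135124925)*sqrt(55).
At 1/9 + (1/18)*sqrt(166): a pole of order 1; residue -4888499/5404997 + (534616313/4486147510)*sqrt(166).

Denominator factor (χ**2 - 2*χ/9 - 1/2): discriminant 166/81, real irrational roots 1/9 + (1/18)*sqrt(166) and 1/9 - (1/18)*sqrt(166); poles of order 1, moduli 1/9 + (1/18)*sqrt(166) and -1/9 + (1/18)*sqrt(166).
Denominator factor (χ**2 + 2*χ + 6/11): discriminant 20/11, real irrational roots -1 + (1/11)*sqrt(55) and -1 - (1/11)*sqrt(55); poles of order 1, moduli 1 - (1/11)*sqrt(55) and 1 + (1/11)*sqrt(55).
The radius of convergence is the smallest modulus among the singular points: 1 - (1/11)*sqrt(55).
The factor χ**2 + 2*χ + 6/11 splits as (χ - a)(χ - a') with a = -1 - (1/11)*sqrt(55), a' = -1 + (1/11)*sqrt(55). At the order-1 pole a set g(χ) = (χ - a)*f(χ) = [(27*χ**2/37 + 31*χ/13 + 2/15)/(χ**2 - 2*χ/9 - 1/2)] / (χ - a').
Simple pole: residue = g(a) at a = -1 - (1/11)*sqrt(55), which is 4888499/5404997 - (7317889/135124925)*sqrt(55).
The factor χ**2 - 2*χ/9 - 1/2 splits as (χ - a)(χ - a') with a = 1/9 - (1/18)*sqrt(166), a' = 1/9 + (1/18)*sqrt(166). At the order-1 pole a set g(χ) = (χ - a)*f(χ) = [(27*χ**2/37 + 31*χ/13 + 2/15)/(χ**2 + 2*χ + 6/11)] / (χ - a').
Simple pole: residue = g(a) at a = 1/9 - (1/18)*sqrt(166), which is -4888499/5404997 - (534616313/4486147510)*sqrt(166).
The factor χ**2 + 2*χ + 6/11 splits as (χ - a)(χ - a') with a = -1 + (1/11)*sqrt(55), a' = -1 - (1/11)*sqrt(55). At the order-1 pole a set g(χ) = (χ - a)*f(χ) = [(27*χ**2/37 + 31*χ/13 + 2/15)/(χ**2 - 2*χ/9 - 1/2)] / (χ - a').
Simple pole: residue = g(a) at a = -1 + (1/11)*sqrt(55), which is 4888499/5404997 + (7317889/135124925)*sqrt(55).
The factor χ**2 - 2*χ/9 - 1/2 splits as (χ - a)(χ - a') with a = 1/9 + (1/18)*sqrt(166), a' = 1/9 - (1/18)*sqrt(166). At the order-1 pole a set g(χ) = (χ - a)*f(χ) = [(27*χ**2/37 + 31*χ/13 + 2/15)/(χ**2 + 2*χ + 6/11)] / (χ - a').
Simple pole: residue = g(a) at a = 1/9 + (1/18)*sqrt(166), which is -4888499/5404997 + (534616313/4486147510)*sqrt(166).
List the singular points by increasing real part (a conjugate pair: the negative imaginary part first).


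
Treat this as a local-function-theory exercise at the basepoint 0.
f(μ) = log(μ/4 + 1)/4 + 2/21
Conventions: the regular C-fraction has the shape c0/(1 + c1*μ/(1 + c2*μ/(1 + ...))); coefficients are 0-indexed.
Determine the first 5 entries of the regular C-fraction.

Taylor coefficients (expand at 0): a_0 = 2/21, a_1 = 1/16, a_2 = -1/128, a_3 = 1/768, a_4 = -1/4096.
c0 = a_0 = 2/21. Peel one level at a time: if S = 1 + c*μ/S' with S'(0) = 1, then c is the μ-coefficient of S and S' = c*μ/(S - 1).
S_1 = c0/f = 1 + (-21/32)*μ + (525/1024)*μ^2 + ...; c1 = -21/32.
S_2 = c1*μ/(S_1 - 1) = 1 + (25/32)*μ + (-1/192)*μ^2 + ...; c2 = 25/32.
S_3 = c2*μ/(S_2 - 1) = 1 + (1/150)*μ + (-71/90000)*μ^2 + ...; c3 = 1/150.
S_4 = c3*μ/(S_3 - 1) = 1 + (71/600)*μ + ...; c4 = 71/600.

The regular C-fraction coefficients are [2/21, -21/32, 25/32, 1/150, 71/600].


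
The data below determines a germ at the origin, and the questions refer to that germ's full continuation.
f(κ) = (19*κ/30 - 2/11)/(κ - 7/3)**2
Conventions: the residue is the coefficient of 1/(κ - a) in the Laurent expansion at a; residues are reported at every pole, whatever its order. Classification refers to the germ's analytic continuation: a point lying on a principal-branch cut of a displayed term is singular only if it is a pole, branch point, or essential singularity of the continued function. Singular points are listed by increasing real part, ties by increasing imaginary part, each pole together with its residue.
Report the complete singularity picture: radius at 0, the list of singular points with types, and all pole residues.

Denominator factor (κ - 7/3)^2: pole of order 2 at 7/3, modulus 7/3.
The radius of convergence is the smallest modulus among the singular points: 7/3.
At the order-2 pole 7/3 set g(κ) = (κ - (7/3))^2*f(κ) = 19*κ/30 - 2/11.
Order-2 pole: residue = g'(a); g'(7/3) = 19/30, so the residue is 19/30.

Radius of convergence at 0: 7/3.
At 7/3: a pole of order 2; residue 19/30.


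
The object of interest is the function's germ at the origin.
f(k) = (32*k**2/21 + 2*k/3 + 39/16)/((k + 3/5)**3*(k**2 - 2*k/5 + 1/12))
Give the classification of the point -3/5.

The point is a pole of order 3.

The denominator factor k + 3/5 vanishes at -3/5 and appears to the power 3; the numerator there equals 7241/2800, nonzero, and no other factor vanishes.
Hence a pole whose order is the multiplicity, 3.


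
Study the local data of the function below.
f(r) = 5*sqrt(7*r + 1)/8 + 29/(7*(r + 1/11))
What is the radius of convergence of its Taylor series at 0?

The radius of convergence is 1/11.

Denominator factor (r + 1/11): pole of order 1 at -1/11, modulus 1/11.
Branch term (5/8)*sqrt(1 - r/(-1/7)): its argument vanishes at r = -1/7, a square-root branch point, modulus 1/7.
The radius of convergence is the smallest modulus among the singular points: 1/11.


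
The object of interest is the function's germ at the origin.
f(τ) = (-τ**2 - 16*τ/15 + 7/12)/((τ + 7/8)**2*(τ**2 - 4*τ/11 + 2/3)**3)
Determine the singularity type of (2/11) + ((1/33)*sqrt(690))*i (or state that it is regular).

The denominator factor τ**2 - 4*τ/11 + 2/3 vanishes at (2/11) + ((1/33)*sqrt(690))*i and appears to the power 3; the numerator there equals (7187/7260) - ((236/5445)*sqrt(690))*i, nonzero, and no other factor vanishes.
Hence a pole whose order is the multiplicity, 3.

The point is a pole of order 3.


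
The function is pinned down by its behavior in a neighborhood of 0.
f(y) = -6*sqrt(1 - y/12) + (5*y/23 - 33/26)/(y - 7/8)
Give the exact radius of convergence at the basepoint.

Denominator factor (y - 7/8): pole of order 1 at 7/8, modulus 7/8.
Branch term (-6)*sqrt(1 - y/(12)): its argument vanishes at y = 12, a square-root branch point, modulus 12.
The radius of convergence is the smallest modulus among the singular points: 7/8.

The radius of convergence is 7/8.
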